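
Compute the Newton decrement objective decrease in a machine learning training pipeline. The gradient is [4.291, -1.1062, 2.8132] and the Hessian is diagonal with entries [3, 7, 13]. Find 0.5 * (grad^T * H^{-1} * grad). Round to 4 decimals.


Step 1: H is diagonal, so H^(-1) * g = [1.4303, -0.158, 0.2164].
Step 2: g^T H^(-1) g = sum_i g_i^2 / H_ii
  = (4.291)^2/3 + (-1.1062)^2/7 + (2.8132)^2/13
  = 6.1376 + 0.1748 + 0.6088 = 6.9211
Step 3: Objective decrease = 0.5 * g^T H^(-1) g = 3.4606


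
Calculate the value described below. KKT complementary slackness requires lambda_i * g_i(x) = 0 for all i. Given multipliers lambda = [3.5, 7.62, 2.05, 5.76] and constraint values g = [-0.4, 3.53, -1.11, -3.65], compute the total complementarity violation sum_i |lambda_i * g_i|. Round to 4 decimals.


KKT complementary slackness check:
lambda_1 * g_1 = 3.5 * -0.4 = -1.4
lambda_2 * g_2 = 7.62 * 3.53 = 26.8986
lambda_3 * g_3 = 2.05 * -1.11 = -2.2755
lambda_4 * g_4 = 5.76 * -3.65 = -21.024
Total violation = 1.4 + 26.8986 + 2.2755 + 21.024 = 51.5981


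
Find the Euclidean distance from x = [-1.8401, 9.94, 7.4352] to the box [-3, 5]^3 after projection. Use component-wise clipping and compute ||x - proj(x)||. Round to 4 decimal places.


Project each component onto [-3, 5].
clip(-1.8401) = -1.8401, clip(9.94) = 5.0, clip(7.4352) = 5.0
Projection = [-1.8401, 5.0, 5.0]
Squared diffs: [0.0, 24.4036, 5.9302]
Distance = sqrt(30.3338) = 5.5076


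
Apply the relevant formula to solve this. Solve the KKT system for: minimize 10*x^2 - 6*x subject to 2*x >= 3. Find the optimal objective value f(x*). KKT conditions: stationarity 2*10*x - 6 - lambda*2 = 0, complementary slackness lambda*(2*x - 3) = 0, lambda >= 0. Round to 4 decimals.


Step 1: Try lambda = 0 (constraint inactive).
x_unc = 6/(2*10) = 0.3
Check: 2*0.3 = 0.6 < 3 -- violated!
Step 2: Constraint must be active: 2*x = 3
x* = 3/2 = 1.5
lambda = (2*10*1.5 - 6)/2 = 12.0
Step 3: Compute optimal value.
f(x*) = 10*1.5^2 - 6*1.5 = 13.5


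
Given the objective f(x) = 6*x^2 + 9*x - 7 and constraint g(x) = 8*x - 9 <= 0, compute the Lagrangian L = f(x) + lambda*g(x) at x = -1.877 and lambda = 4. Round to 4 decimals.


Step 1: Evaluate f(x).
f(-1.877) = 6*(-1.877)^2 + 9*(-1.877) - 7 = -2.7542
Step 2: Evaluate g(x).
g(-1.877) = 8*-1.877 - 9 = -24.016
Step 3: Compute Lagrangian.
L = -2.7542 + 4*-24.016 = -98.8182


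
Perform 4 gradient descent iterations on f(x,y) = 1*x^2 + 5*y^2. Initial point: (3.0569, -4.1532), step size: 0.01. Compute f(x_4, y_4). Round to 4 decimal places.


Gradient descent on f(x,y) = 1*x^2 + 5*y^2.
Starting point: (3.0569, -4.1532), alpha = 0.01
Step 1: grad_x = 2*1*3.0569 = 6.1138, grad_y = 2*5*-4.1532 = -41.532
  x_1 = 3.0569 - 0.01*6.1138 = 2.9958
  y_1 = -4.1532 - 0.01*-41.532 = -3.7379
Step 2: grad_x = 2*1*2.9958 = 5.9915, grad_y = 2*5*-3.7379 = -37.3788
  x_2 = 2.9958 - 0.01*5.9915 = 2.9358
  y_2 = -3.7379 - 0.01*-37.3788 = -3.3641
Step 3: grad_x = 2*1*2.9358 = 5.8717, grad_y = 2*5*-3.3641 = -33.6409
  x_3 = 2.9358 - 0.01*5.8717 = 2.8771
  y_3 = -3.3641 - 0.01*-33.6409 = -3.0277
Step 4: grad_x = 2*1*2.8771 = 5.7543, grad_y = 2*5*-3.0277 = -30.2768
  x_4 = 2.8771 - 0.01*5.7543 = 2.8196
  y_4 = -3.0277 - 0.01*-30.2768 = -2.7249
f(2.8196, -2.7249) = 1*2.8196^2 + 5*(-2.7249)^2 = 45.0759


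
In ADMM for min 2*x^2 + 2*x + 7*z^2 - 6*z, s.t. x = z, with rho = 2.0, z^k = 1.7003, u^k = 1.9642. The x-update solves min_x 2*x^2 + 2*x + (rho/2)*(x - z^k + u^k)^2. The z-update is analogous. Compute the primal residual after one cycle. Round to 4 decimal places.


ADMM iteration with rho = 2.0, z^k = 1.7003, u^k = 1.9642
Step 1: x-update.
Minimize 2*x^2 + 2*x + (2.0/2)*(x - 1.7003 + 1.9642)^2
FOC: (2*2 + 2.0)*x = -2 + 2.0*(1.7003 - 1.9642)
x^{k+1} = -0.4213
Step 2: z-update.
Minimize 7*z^2 - 6*z + (2.0/2)*(-0.4213 - z + 1.9642)^2
FOC: (2*7 + 2.0)*z = 6 + 2.0*(-0.4213 + 1.9642)
z^{k+1} = 0.5679
Step 3: u-update.
u^{k+1} = 1.9642 - 0.4213 - 0.5679 = 0.975
Step 4: Primal residual = |-0.4213 - 0.5679| = 0.9892


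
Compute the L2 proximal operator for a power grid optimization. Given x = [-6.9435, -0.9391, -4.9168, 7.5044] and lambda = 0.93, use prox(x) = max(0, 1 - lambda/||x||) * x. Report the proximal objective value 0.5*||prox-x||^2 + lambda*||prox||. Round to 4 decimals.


Step 1: Compute ||x||.
||x|| = 11.3835
Step 2: Compute scaling factor.
scale = max(0, 1 - 0.93/11.3835) = 0.9183
Step 3: prox(x) = [-6.3762, -0.8624, -4.5151, 6.8913]
||prox(x)|| = 10.4535
Step 4: Proximal objective.
0.5*||prox-x||^2 = 0.4325
lambda*||prox|| = 9.7218
Total = 10.1542


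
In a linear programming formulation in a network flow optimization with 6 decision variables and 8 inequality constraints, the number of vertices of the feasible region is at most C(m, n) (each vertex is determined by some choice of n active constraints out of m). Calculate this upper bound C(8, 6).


Each vertex corresponds to some choice of n active constraints out of m, so the number of vertices is at most C(m, n) = m! / (n!(m-n)!).
m = 8, n = 6
Numerator: 8 * 7 * 6 * 5 * 4 * 3
Denominator: 6! = 720
C(8, 6) = 28


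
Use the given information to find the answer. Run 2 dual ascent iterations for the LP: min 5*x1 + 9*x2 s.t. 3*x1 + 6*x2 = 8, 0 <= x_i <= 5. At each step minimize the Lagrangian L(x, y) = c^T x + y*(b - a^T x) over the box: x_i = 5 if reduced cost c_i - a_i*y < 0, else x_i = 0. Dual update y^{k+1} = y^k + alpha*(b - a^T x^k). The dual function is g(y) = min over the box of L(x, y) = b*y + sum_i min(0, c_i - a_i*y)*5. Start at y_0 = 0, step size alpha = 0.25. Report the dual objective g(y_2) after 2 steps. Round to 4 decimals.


Dual ascent for LP: min 5*x1 + 9*x2, 3*x1 + 6*x2 = 8, 0 <= x_i <= 5
Step 1: y^k = 0.0, reduced costs: (5.0, 9.0)
  x^k = (0.0, 0.0), subgradient = b - a^T x = 8.0
  y^{k+1} = 0.0 + 0.25*8.0 = 2.0
Step 2: y^k = 2.0, reduced costs: (-1.0, -3.0)
  x^k = (5.0, 5.0), subgradient = b - a^T x = -37.0
  y^{k+1} = 2.0 + 0.25*-37.0 = -7.25
Dual objective at y_2 = -7.25: reduced costs (26.75, 52.5), box minimizer x = (0.0, 0.0)
g(y_2) = b*y + (c1 - a1*y)*x1 + (c2 - a2*y)*x2 = 8*(-7.25) + 26.75*0.0 + 52.5*0.0 = -58.0 + 0.0 + 0.0 = -58.0


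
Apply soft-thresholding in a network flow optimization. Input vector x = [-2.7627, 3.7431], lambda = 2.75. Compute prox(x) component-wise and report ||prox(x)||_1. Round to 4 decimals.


Soft-thresholding with lambda = 2.75:
prox(-2.7627) = sign(-2.7627)*max(|-2.7627| - 2.75, 0) = -0.0127
prox(3.7431) = sign(3.7431)*max(|3.7431| - 2.75, 0) = 0.9931
prox(x) = [-0.0127, 0.9931]
||prox(x)||_1 = 0.0127 + 0.9931 = 1.0058


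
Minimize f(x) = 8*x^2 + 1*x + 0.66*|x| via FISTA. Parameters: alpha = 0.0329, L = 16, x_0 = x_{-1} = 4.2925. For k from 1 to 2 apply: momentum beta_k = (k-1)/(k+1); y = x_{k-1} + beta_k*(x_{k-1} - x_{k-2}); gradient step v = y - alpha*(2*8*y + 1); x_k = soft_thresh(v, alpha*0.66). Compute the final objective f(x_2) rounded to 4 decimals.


FISTA on f(x) = 8*x^2 + 1*x + 0.66*|x|
L = 16, alpha = 0.0329
Iteration 1: beta = 0.0, y = 4.2925 + 0.0*(4.2925 - 4.2925) = 4.2925
  grad(y) = 69.68, v = y - alpha*grad = 2.0
  prox(v) = soft_thresh(2.0, 0.0217) = 1.9783
Iteration 2: beta = 0.3333, y = 1.9783 + 0.3333*(1.9783 - 4.2925) = 1.2069
  grad(y) = 20.3107, v = y - alpha*grad = 0.5387
  prox(v) = soft_thresh(0.5387, 0.0217) = 0.517
f(x_2) = 8*0.517^2 + 1*0.517 + 0.66*|0.517| = 2.9964


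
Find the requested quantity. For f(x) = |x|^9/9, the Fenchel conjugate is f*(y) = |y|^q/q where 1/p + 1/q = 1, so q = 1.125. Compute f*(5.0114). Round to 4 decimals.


The conjugate exponent q satisfies 1/p + 1/q = 1.
p = 9, so q = 9/(9 - 1) = 1.125
|y|^q = 5.0114^1.125 = 6.1299
f*(5.0114) = 6.1299 / 1.125 = 5.4488


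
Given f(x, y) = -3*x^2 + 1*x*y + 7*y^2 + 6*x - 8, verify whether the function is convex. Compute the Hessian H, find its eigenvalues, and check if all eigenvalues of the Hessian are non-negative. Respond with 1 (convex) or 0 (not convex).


The Hessian of f(x,y) = -3*x^2 + 1*x*y + 7*y^2 + 6*x - 8 is:
H = [[-6, 1], [1, 14]]
Trace = -6 + 14 = 8
Determinant = -6*14 - (1)^2 = -85
Discriminant = (8)^2 - 4*-85 = 404.0
Eigenvalues: lambda_1 = -6.0499, lambda_2 = 14.0499
The function is not convex.

0


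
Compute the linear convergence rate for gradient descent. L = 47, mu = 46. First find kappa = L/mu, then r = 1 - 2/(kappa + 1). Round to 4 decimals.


Step 1: Compute the condition number.
kappa = L/mu = 47/46 = 1.0217
Step 2: Compute the convergence rate.
r = 1 - 2/(kappa + 1) = 1 - 2*mu/(L + mu) = (L - mu)/(L + mu) = 1/93 = 0.0108


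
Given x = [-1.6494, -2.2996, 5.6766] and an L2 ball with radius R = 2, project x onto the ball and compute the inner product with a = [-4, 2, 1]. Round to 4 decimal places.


Step 1: Compute ||x|| (intermediates to 6 decimals).
||x|| = sqrt((-1.6494)^2 + (-2.2996)^2 + 5.6766^2) = 6.342907
Step 2: Project.
Since ||x|| > R, scale = R/||x|| = 2/6.342907 = 0.315313, proj(x) = scale * x
proj(x) = [-0.520077, -0.725094, 1.789906]
Step 3: Dot product.
a^T * proj(x) = -4*(-0.520077) + 2*(-0.725094) + 1*1.789906 = 2.42


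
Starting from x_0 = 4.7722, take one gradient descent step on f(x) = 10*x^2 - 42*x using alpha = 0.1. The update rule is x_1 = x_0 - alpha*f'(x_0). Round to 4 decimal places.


We compute the gradient at x_0 and apply the update.
f'(x) = 20*x - 42
f'(4.7722) = 20*4.7722 - 42 = 53.444
x_1 = 4.7722 - 0.1*53.444 = -0.5722


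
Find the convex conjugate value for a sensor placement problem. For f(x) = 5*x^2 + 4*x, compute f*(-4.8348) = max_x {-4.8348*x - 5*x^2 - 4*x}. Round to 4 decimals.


f*(y) = sup_x {y*x - a*x^2 - b*x} = sup_x {(y-b)*x - a*x^2}
FOC: (y - b) - 2a*x = 0 => x* = (y - b)/(2a)
x* = (-4.8348 - 4)/(2*5) = -0.8835
f*(-4.8348) = (y-b)^2/(4a) = (-4.8348 - 4)^2/(4*5)
= 78.0537/20 = 3.9027


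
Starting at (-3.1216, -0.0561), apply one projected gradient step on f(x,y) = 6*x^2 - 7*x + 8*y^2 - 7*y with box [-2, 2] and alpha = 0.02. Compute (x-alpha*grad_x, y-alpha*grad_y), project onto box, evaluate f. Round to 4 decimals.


Step 1: Compute gradient at (-3.1216, -0.0561).
grad_x = 2*6*-3.1216 - 7 = -44.4592
grad_y = 2*8*-0.0561 - 7 = -7.8976
Step 2: Gradient step.
x_raw = -3.1216 - 0.02*-44.4592 = -2.2324
y_raw = -0.0561 - 0.02*-7.8976 = 0.1019
Step 3: Project onto [-2, 2].
x_proj = clip(-2.2324) = -2.0
y_proj = clip(0.1019) = 0.1019
Step 4: Evaluate f.
f(-2.0, 0.1019) = 37.37


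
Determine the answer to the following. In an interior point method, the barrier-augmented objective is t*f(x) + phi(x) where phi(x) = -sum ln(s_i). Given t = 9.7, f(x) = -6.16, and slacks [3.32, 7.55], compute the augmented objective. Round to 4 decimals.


Step 1: Compute log-barrier.
ln values: [1.2, 2.0215]
phi = -(1.2 + 2.0215) = -3.2215
Step 2: Compute augmented objective.
t*f(x) = 9.7*-6.16 = -59.752
Total = -59.752 - 3.2215 = -62.9735


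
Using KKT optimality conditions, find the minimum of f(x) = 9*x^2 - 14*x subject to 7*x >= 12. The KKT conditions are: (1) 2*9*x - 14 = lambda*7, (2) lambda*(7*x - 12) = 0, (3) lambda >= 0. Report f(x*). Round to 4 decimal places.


Step 1: Try lambda = 0 (constraint inactive).
x_unc = 14/(2*9) = 0.7778
Check: 7*0.7778 = 5.4446 < 12 -- violated!
Step 2: Constraint must be active: 7*x = 12
x* = 12/7 = 1.7143 (rounded; the exact value 12/7 is used below)
lambda = (2*9*(12/7) - 14)/7 = 2.4082
Step 3: Compute optimal value.
f(x*) = 9*(12/7)^2 - 14*(12/7) = 2.449


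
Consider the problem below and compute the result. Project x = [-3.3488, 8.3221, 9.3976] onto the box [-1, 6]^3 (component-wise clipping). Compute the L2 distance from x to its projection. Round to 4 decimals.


Project each component onto [-1, 6].
clip(-3.3488) = -1.0, clip(8.3221) = 6.0, clip(9.3976) = 6.0
Projection = [-1.0, 6.0, 6.0]
Squared diffs: [5.5169, 5.3921, 11.5437]
Distance = sqrt(22.4527) = 4.7384


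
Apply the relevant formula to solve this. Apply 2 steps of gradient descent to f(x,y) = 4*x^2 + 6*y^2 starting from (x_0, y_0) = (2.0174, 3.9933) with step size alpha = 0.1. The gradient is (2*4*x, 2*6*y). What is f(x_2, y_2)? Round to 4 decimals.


Gradient descent on f(x,y) = 4*x^2 + 6*y^2.
Starting point: (2.0174, 3.9933), alpha = 0.1
Step 1: grad_x = 2*4*2.0174 = 16.1392, grad_y = 2*6*3.9933 = 47.9196
  x_1 = 2.0174 - 0.1*16.1392 = 0.4035
  y_1 = 3.9933 - 0.1*47.9196 = -0.7987
Step 2: grad_x = 2*4*0.4035 = 3.2278, grad_y = 2*6*-0.7987 = -9.5839
  x_2 = 0.4035 - 0.1*3.2278 = 0.0807
  y_2 = -0.7987 - 0.1*-9.5839 = 0.1597
f(0.0807, 0.1597) = 4*0.0807^2 + 6*0.1597^2 = 0.1791


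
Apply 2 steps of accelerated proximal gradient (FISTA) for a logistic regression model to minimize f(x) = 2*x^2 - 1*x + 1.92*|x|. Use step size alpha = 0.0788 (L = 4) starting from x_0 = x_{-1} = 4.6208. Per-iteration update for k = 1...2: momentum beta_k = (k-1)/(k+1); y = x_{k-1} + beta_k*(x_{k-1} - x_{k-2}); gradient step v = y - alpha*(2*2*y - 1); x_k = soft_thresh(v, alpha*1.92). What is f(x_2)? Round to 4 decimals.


FISTA on f(x) = 2*x^2 - 1*x + 1.92*|x|
L = 4, alpha = 0.0788
Iteration 1: beta = 0.0, y = 4.6208 + 0.0*(4.6208 - 4.6208) = 4.6208
  grad(y) = 17.4832, v = y - alpha*grad = 3.2431
  prox(v) = soft_thresh(3.2431, 0.1513) = 3.0918
Iteration 2: beta = 0.3333, y = 3.0918 + 0.3333*(3.0918 - 4.6208) = 2.5822
  grad(y) = 9.3287, v = y - alpha*grad = 1.8471
  prox(v) = soft_thresh(1.8471, 0.1513) = 1.6958
f(x_2) = 2*1.6958^2 - 1*1.6958 + 1.92*|1.6958| = 7.3114


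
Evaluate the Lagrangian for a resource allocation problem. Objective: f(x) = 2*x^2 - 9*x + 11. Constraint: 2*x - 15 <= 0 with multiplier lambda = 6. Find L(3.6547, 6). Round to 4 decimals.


Step 1: Evaluate f(x).
f(3.6547) = 2*3.6547^2 - 9*3.6547 + 11 = 4.8214
Step 2: Evaluate g(x).
g(3.6547) = 2*3.6547 - 15 = -7.6906
Step 3: Compute Lagrangian.
L = 4.8214 + 6*-7.6906 = -41.3222


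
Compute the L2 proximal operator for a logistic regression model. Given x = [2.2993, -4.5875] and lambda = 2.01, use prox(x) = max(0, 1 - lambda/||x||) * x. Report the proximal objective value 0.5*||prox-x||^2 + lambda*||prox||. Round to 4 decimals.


Step 1: Compute ||x||.
||x|| = 5.1315
Step 2: Compute scaling factor.
scale = max(0, 1 - 2.01/5.1315) = 0.6083
Step 3: prox(x) = [1.3987, -2.7906]
||prox(x)|| = 3.1215
Step 4: Proximal objective.
0.5*||prox-x||^2 = 2.0201
lambda*||prox|| = 6.2742
Total = 8.2942


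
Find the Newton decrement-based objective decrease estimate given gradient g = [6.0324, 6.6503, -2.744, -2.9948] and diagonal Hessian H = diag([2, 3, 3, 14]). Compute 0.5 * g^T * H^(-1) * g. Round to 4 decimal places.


Step 1: H is diagonal, so H^(-1) * g = [3.0162, 2.2168, -0.9147, -0.2139].
Step 2: g^T H^(-1) g = sum_i g_i^2 / H_ii
  = (6.0324)^2/2 + (6.6503)^2/3 + (-2.744)^2/3 + (-2.9948)^2/14
  = 18.1949 + 14.7422 + 2.5098 + 0.6406 = 36.0876
Step 3: Objective decrease = 0.5 * g^T H^(-1) g = 18.0438


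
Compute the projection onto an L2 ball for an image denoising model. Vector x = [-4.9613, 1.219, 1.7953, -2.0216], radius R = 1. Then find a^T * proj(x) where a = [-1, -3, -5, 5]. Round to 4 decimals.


Step 1: Compute ||x|| (intermediates to 6 decimals).
||x|| = sqrt((-4.9613)^2 + 1.219^2 + 1.7953^2 + (-2.0216)^2) = 5.780175
Step 2: Project.
Since ||x|| > R, scale = R/||x|| = 1/5.780175 = 0.173005, proj(x) = scale * x
proj(x) = [-0.85833, 0.210893, 0.310596, -0.349747]
Step 3: Dot product.
a^T * proj(x) = -1*(-0.85833) - 3*0.210893 - 5*0.310596 + 5*(-0.349747) = -3.0761


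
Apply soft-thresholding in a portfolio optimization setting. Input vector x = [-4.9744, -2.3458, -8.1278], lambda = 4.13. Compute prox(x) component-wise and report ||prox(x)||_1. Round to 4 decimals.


Soft-thresholding with lambda = 4.13:
prox(-4.9744) = sign(-4.9744)*max(|-4.9744| - 4.13, 0) = -0.8444
prox(-2.3458) = sign(-2.3458)*max(|-2.3458| - 4.13, 0) = 0.0
prox(-8.1278) = sign(-8.1278)*max(|-8.1278| - 4.13, 0) = -3.9978
prox(x) = [-0.8444, 0.0, -3.9978]
||prox(x)||_1 = 0.8444 + 0.0 + 3.9978 = 4.8422


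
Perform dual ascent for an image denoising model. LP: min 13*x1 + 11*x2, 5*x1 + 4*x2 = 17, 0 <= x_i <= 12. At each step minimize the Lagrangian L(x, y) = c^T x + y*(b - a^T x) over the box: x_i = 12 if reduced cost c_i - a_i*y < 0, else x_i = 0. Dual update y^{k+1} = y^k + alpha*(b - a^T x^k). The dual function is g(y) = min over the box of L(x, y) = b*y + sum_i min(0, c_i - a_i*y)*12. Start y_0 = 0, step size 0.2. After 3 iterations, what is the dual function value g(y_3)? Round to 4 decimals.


Dual ascent for LP: min 13*x1 + 11*x2, 5*x1 + 4*x2 = 17, 0 <= x_i <= 12
Step 1: y^k = 0.0, reduced costs: (13.0, 11.0)
  x^k = (0.0, 0.0), subgradient = b - a^T x = 17.0
  y^{k+1} = 0.0 + 0.2*17.0 = 3.4
Step 2: y^k = 3.4, reduced costs: (-4.0, -2.6)
  x^k = (12.0, 12.0), subgradient = b - a^T x = -91.0
  y^{k+1} = 3.4 + 0.2*-91.0 = -14.8
Step 3: y^k = -14.8, reduced costs: (87.0, 70.2)
  x^k = (0.0, 0.0), subgradient = b - a^T x = 17.0
  y^{k+1} = -14.8 + 0.2*17.0 = -11.4
Dual objective at y_3 = -11.4: reduced costs (70.0, 56.6), box minimizer x = (0.0, 0.0)
g(y_3) = b*y + (c1 - a1*y)*x1 + (c2 - a2*y)*x2 = 17*(-11.4) + 70.0*0.0 + 56.6*0.0 = -193.8 + 0.0 + 0.0 = -193.8


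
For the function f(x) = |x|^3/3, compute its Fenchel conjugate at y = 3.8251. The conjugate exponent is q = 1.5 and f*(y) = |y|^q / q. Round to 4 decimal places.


The conjugate exponent q satisfies 1/p + 1/q = 1.
p = 3, so q = 3/(3 - 1) = 1.5
|y|^q = 3.8251^1.5 = 7.4811
f*(3.8251) = 7.4811 / 1.5 = 4.9874


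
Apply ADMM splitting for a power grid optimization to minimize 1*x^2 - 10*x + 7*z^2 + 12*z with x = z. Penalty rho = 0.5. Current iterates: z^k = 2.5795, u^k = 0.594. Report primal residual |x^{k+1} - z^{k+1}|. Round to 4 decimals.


ADMM iteration with rho = 0.5, z^k = 2.5795, u^k = 0.594
Step 1: x-update.
Minimize 1*x^2 - 10*x + (0.5/2)*(x - 2.5795 + 0.594)^2
FOC: (2*1 + 0.5)*x = 10 + 0.5*(2.5795 - 0.594)
x^{k+1} = 4.3971
Step 2: z-update.
Minimize 7*z^2 + 12*z + (0.5/2)*(4.3971 - z + 0.594)^2
FOC: (2*7 + 0.5)*z = -12 + 0.5*(4.3971 + 0.594)
z^{k+1} = -0.6555
Step 3: u-update.
u^{k+1} = 0.594 + 4.3971 + 0.6555 = 5.6466
Step 4: Primal residual = |4.3971 + 0.6555| = 5.0526


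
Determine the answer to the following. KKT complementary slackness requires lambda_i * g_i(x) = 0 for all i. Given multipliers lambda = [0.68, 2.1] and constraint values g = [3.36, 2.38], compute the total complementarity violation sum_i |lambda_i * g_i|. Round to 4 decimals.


KKT complementary slackness check:
lambda_1 * g_1 = 0.68 * 3.36 = 2.2848
lambda_2 * g_2 = 2.1 * 2.38 = 4.998
Total violation = 2.2848 + 4.998 = 7.2828


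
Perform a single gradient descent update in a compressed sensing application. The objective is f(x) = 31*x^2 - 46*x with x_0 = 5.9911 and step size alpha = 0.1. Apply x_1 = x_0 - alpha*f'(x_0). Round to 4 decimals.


We compute the gradient at x_0 and apply the update.
f'(x) = 62*x - 46
f'(5.9911) = 62*5.9911 - 46 = 325.4482
x_1 = 5.9911 - 0.1*325.4482 = -26.5537


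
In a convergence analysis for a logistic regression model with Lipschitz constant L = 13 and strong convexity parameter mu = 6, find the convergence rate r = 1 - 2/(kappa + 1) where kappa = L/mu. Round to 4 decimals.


Step 1: Compute the condition number.
kappa = L/mu = 13/6 = 2.1667
Step 2: Compute the convergence rate.
r = 1 - 2/(kappa + 1) = 1 - 2*mu/(L + mu) = (L - mu)/(L + mu) = 7/19 = 0.3684


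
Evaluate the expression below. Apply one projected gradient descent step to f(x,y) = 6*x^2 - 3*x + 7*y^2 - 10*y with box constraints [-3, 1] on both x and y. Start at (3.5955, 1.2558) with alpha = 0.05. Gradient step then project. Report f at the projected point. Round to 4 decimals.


Step 1: Compute gradient at (3.5955, 1.2558).
grad_x = 2*6*3.5955 - 3 = 40.146
grad_y = 2*7*1.2558 - 10 = 7.5812
Step 2: Gradient step.
x_raw = 3.5955 - 0.05*40.146 = 1.5882
y_raw = 1.2558 - 0.05*7.5812 = 0.8767
Step 3: Project onto [-3, 1].
x_proj = clip(1.5882) = 1.0
y_proj = clip(0.8767) = 0.8767
Step 4: Evaluate f.
f(1.0, 0.8767) = -0.3867


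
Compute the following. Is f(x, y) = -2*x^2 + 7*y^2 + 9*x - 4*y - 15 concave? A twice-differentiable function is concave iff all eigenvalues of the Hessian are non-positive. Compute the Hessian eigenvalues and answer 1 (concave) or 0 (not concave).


The Hessian of f(x,y) = -2*x^2 + 7*y^2 + 9*x - 4*y - 15 is:
H = [[-4, 0], [0, 14]]
Trace = -4 + 14 = 10
Determinant = -4*14 - (0)^2 = -56
Discriminant = (10)^2 - 4*-56 = 324.0
Eigenvalues: lambda_1 = -4.0, lambda_2 = 14.0
The function is not concave.

0


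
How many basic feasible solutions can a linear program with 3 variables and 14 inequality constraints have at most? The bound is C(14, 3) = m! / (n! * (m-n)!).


Each vertex corresponds to some choice of n active constraints out of m, so the number of vertices is at most C(m, n) = m! / (n!(m-n)!).
m = 14, n = 3
Numerator: 14 * 13 * 12
Denominator: 3! = 6
C(14, 3) = 364


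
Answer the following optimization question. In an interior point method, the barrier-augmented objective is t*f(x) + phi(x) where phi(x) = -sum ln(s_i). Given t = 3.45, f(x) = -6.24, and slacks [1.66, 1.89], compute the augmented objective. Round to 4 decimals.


Step 1: Compute log-barrier.
ln values: [0.5068, 0.6366]
phi = -(0.5068 + 0.6366) = -1.1434
Step 2: Compute augmented objective.
t*f(x) = 3.45*-6.24 = -21.528
Total = -21.528 - 1.1434 = -22.6714


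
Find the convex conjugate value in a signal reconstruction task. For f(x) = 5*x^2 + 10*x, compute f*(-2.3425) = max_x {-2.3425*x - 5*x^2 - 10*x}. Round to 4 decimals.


f*(y) = sup_x {y*x - a*x^2 - b*x} = sup_x {(y-b)*x - a*x^2}
FOC: (y - b) - 2a*x = 0 => x* = (y - b)/(2a)
x* = (-2.3425 - 10)/(2*5) = -1.2343
f*(-2.3425) = (y-b)^2/(4a) = (-2.3425 - 10)^2/(4*5)
= 152.3373/20 = 7.6169


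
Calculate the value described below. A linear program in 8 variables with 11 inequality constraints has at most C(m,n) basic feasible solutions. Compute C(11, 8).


Each vertex corresponds to some choice of n active constraints out of m, so the number of vertices is at most C(m, n) = m! / (n!(m-n)!).
m = 11, n = 8
Numerator: 11 * 10 * 9 * 8 * 7 * 6 * 5 * 4
Denominator: 8! = 40320
C(11, 8) = 165


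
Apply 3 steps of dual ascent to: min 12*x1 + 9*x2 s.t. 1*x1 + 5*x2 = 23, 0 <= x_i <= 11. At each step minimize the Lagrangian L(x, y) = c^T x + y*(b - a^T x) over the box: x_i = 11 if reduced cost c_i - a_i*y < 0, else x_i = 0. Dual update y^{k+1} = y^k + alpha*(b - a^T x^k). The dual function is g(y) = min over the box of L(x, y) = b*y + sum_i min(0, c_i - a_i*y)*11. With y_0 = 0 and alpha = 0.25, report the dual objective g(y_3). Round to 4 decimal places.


Dual ascent for LP: min 12*x1 + 9*x2, 1*x1 + 5*x2 = 23, 0 <= x_i <= 11
Step 1: y^k = 0.0, reduced costs: (12.0, 9.0)
  x^k = (0.0, 0.0), subgradient = b - a^T x = 23.0
  y^{k+1} = 0.0 + 0.25*23.0 = 5.75
Step 2: y^k = 5.75, reduced costs: (6.25, -19.75)
  x^k = (0.0, 11.0), subgradient = b - a^T x = -32.0
  y^{k+1} = 5.75 + 0.25*-32.0 = -2.25
Step 3: y^k = -2.25, reduced costs: (14.25, 20.25)
  x^k = (0.0, 0.0), subgradient = b - a^T x = 23.0
  y^{k+1} = -2.25 + 0.25*23.0 = 3.5
Dual objective at y_3 = 3.5: reduced costs (8.5, -8.5), box minimizer x = (0.0, 11.0)
g(y_3) = b*y + (c1 - a1*y)*x1 + (c2 - a2*y)*x2 = 23*3.5 + 8.5*0.0 + (-8.5)*11.0 = 80.5 + 0.0 - 93.5 = -13.0


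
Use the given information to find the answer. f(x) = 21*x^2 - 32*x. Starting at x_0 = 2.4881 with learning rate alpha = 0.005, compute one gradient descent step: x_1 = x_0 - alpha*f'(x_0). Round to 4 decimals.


We compute the gradient at x_0 and apply the update.
f'(x) = 42*x - 32
f'(2.4881) = 42*2.4881 - 32 = 72.5002
x_1 = 2.4881 - 0.005*72.5002 = 2.1256


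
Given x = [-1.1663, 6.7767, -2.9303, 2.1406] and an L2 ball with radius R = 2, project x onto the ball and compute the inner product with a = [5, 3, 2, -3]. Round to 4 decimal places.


Step 1: Compute ||x|| (intermediates to 6 decimals).
||x|| = sqrt((-1.1663)^2 + 6.7767^2 + (-2.9303)^2 + 2.1406^2) = 7.775136
Step 2: Project.
Since ||x|| > R, scale = R/||x|| = 2/7.775136 = 0.25723, proj(x) = scale * x
proj(x) = [-0.300007, 1.743171, -0.753761, 0.550627]
Step 3: Dot product.
a^T * proj(x) = 5*(-0.300007) + 3*1.743171 + 2*(-0.753761) - 3*0.550627 = 0.5701


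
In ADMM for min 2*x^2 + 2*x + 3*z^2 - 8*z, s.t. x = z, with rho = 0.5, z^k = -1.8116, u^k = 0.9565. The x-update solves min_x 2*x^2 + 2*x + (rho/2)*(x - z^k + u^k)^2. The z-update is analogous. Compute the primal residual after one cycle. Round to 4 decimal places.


ADMM iteration with rho = 0.5, z^k = -1.8116, u^k = 0.9565
Step 1: x-update.
Minimize 2*x^2 + 2*x + (0.5/2)*(x + 1.8116 + 0.9565)^2
FOC: (2*2 + 0.5)*x = -2 + 0.5*(-1.8116 - 0.9565)
x^{k+1} = -0.752
Step 2: z-update.
Minimize 3*z^2 - 8*z + (0.5/2)*(-0.752 - z + 0.9565)^2
FOC: (2*3 + 0.5)*z = 8 + 0.5*(-0.752 + 0.9565)
z^{k+1} = 1.2465
Step 3: u-update.
u^{k+1} = 0.9565 - 0.752 - 1.2465 = -1.042
Step 4: Primal residual = |-0.752 - 1.2465| = 1.9985


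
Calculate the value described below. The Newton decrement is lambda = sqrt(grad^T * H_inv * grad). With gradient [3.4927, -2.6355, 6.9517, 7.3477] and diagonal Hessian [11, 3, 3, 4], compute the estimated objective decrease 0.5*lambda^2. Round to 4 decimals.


Step 1: H is diagonal, so H^(-1) * g = [0.3175, -0.8785, 2.3172, 1.8369].
Step 2: g^T H^(-1) g = sum_i g_i^2 / H_ii
  = (3.4927)^2/11 + (-2.6355)^2/3 + (6.9517)^2/3 + (7.3477)^2/4
  = 1.109 + 2.3153 + 16.1087 + 13.4972 = 33.0302
Step 3: Objective decrease = 0.5 * g^T H^(-1) g = 16.5151


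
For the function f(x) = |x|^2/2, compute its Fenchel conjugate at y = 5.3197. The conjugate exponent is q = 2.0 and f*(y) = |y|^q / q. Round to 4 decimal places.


The conjugate exponent q satisfies 1/p + 1/q = 1.
p = 2, so q = 2/(2 - 1) = 2.0
|y|^q = 5.3197^2.0 = 28.2992
f*(5.3197) = 28.2992 / 2.0 = 14.1496


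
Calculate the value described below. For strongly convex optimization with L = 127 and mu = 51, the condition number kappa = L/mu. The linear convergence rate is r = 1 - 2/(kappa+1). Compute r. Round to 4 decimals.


Step 1: Compute the condition number.
kappa = L/mu = 127/51 = 2.4902
Step 2: Compute the convergence rate.
r = 1 - 2/(kappa + 1) = 1 - 2*mu/(L + mu) = (L - mu)/(L + mu) = 76/178 = 0.427


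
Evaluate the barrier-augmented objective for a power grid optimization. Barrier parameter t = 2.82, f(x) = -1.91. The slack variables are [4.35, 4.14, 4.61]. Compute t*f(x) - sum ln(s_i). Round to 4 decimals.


Step 1: Compute log-barrier.
ln values: [1.4702, 1.4207, 1.5282]
phi = -(1.4702 + 1.4207 + 1.5282) = -4.4191
Step 2: Compute augmented objective.
t*f(x) = 2.82*-1.91 = -5.3862
Total = -5.3862 - 4.4191 = -9.8053


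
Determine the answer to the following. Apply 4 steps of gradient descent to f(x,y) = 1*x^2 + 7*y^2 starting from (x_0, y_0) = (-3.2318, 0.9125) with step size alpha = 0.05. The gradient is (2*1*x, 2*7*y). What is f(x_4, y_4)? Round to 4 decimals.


Gradient descent on f(x,y) = 1*x^2 + 7*y^2.
Starting point: (-3.2318, 0.9125), alpha = 0.05
Step 1: grad_x = 2*1*-3.2318 = -6.4636, grad_y = 2*7*0.9125 = 12.775
  x_1 = -3.2318 - 0.05*-6.4636 = -2.9086
  y_1 = 0.9125 - 0.05*12.775 = 0.2738
Step 2: grad_x = 2*1*-2.9086 = -5.8172, grad_y = 2*7*0.2738 = 3.8325
  x_2 = -2.9086 - 0.05*-5.8172 = -2.6178
  y_2 = 0.2738 - 0.05*3.8325 = 0.0821
Step 3: grad_x = 2*1*-2.6178 = -5.2355, grad_y = 2*7*0.0821 = 1.1498
  x_3 = -2.6178 - 0.05*-5.2355 = -2.356
  y_3 = 0.0821 - 0.05*1.1498 = 0.0246
Step 4: grad_x = 2*1*-2.356 = -4.712, grad_y = 2*7*0.0246 = 0.3449
  x_4 = -2.356 - 0.05*-4.712 = -2.1204
  y_4 = 0.0246 - 0.05*0.3449 = 0.0074
f(-2.1204, 0.0074) = 1*(-2.1204)^2 + 7*0.0074^2 = 4.4964


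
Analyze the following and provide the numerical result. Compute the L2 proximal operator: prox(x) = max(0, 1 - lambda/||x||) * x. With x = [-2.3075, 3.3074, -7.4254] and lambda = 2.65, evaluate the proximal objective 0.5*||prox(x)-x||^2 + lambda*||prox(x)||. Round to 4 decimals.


Step 1: Compute ||x||.
||x|| = 8.4499
Step 2: Compute scaling factor.
scale = max(0, 1 - 2.65/8.4499) = 0.6864
Step 3: prox(x) = [-1.5838, 2.2702, -5.0967]
||prox(x)|| = 5.7999
Step 4: Proximal objective.
0.5*||prox-x||^2 = 3.5113
lambda*||prox|| = 15.3697
Total = 18.8809


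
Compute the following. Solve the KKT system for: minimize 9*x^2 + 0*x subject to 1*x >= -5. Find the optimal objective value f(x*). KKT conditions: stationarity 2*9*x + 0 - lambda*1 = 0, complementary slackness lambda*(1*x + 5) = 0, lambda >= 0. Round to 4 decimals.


Step 1: Try lambda = 0 (constraint inactive).
Stationarity: 2*9*x + 0 = 0
x* = 0/(2*9) = 0.0
Check constraint: 1*0.0 = 0.0 >= -5 -- satisfied.
Step 2: Compute optimal value.
f(x*) = 9*0.0^2 + 0*0.0 = 0.0


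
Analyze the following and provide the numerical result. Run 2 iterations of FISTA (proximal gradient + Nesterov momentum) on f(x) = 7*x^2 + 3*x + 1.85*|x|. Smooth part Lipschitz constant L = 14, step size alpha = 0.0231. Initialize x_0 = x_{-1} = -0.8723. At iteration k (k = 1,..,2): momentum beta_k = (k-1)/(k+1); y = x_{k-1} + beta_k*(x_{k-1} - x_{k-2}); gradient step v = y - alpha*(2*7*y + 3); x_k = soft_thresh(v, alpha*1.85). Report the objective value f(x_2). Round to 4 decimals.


FISTA on f(x) = 7*x^2 + 3*x + 1.85*|x|
L = 14, alpha = 0.0231
Iteration 1: beta = 0.0, y = -0.8723 + 0.0*(-0.8723 + 0.8723) = -0.8723
  grad(y) = -9.2122, v = y - alpha*grad = -0.6595
  prox(v) = soft_thresh(-0.6595, 0.0427) = -0.6168
Iteration 2: beta = 0.3333, y = -0.6168 + 0.3333*(-0.6168 + 0.8723) = -0.5316
  grad(y) = -4.4422, v = y - alpha*grad = -0.429
  prox(v) = soft_thresh(-0.429, 0.0427) = -0.3862
f(x_2) = 7*(-0.3862)^2 + 3*(-0.3862) + 1.85*|-0.3862| = 0.6001


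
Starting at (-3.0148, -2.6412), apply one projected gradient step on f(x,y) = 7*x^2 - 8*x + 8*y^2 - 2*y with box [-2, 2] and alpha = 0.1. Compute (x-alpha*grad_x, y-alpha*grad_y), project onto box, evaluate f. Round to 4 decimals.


Step 1: Compute gradient at (-3.0148, -2.6412).
grad_x = 2*7*-3.0148 - 8 = -50.2072
grad_y = 2*8*-2.6412 - 2 = -44.2592
Step 2: Gradient step.
x_raw = -3.0148 - 0.1*-50.2072 = 2.0059
y_raw = -2.6412 - 0.1*-44.2592 = 1.7847
Step 3: Project onto [-2, 2].
x_proj = clip(2.0059) = 2.0
y_proj = clip(1.7847) = 1.7847
Step 4: Evaluate f.
f(2.0, 1.7847) = 33.9124


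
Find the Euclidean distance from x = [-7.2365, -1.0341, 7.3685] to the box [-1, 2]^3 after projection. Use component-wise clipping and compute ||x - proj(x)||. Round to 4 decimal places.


Project each component onto [-1, 2].
clip(-7.2365) = -1.0, clip(-1.0341) = -1.0, clip(7.3685) = 2.0
Projection = [-1.0, -1.0, 2.0]
Squared diffs: [38.8939, 0.0012, 28.8208]
Distance = sqrt(67.7159) = 8.229


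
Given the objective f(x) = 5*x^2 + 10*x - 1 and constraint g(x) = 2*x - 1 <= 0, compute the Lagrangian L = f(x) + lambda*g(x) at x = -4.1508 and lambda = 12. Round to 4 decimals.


Step 1: Evaluate f(x).
f(-4.1508) = 5*(-4.1508)^2 + 10*(-4.1508) - 1 = 43.6377
Step 2: Evaluate g(x).
g(-4.1508) = 2*-4.1508 - 1 = -9.3016
Step 3: Compute Lagrangian.
L = 43.6377 + 12*-9.3016 = -67.9815


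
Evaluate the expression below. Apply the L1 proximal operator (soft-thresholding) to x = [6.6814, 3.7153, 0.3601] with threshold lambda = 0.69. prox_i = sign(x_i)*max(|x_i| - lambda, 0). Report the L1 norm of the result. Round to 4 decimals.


Soft-thresholding with lambda = 0.69:
prox(6.6814) = sign(6.6814)*max(|6.6814| - 0.69, 0) = 5.9914
prox(3.7153) = sign(3.7153)*max(|3.7153| - 0.69, 0) = 3.0253
prox(0.3601) = sign(0.3601)*max(|0.3601| - 0.69, 0) = 0.0
prox(x) = [5.9914, 3.0253, 0.0]
||prox(x)||_1 = 5.9914 + 3.0253 + 0.0 = 9.0167


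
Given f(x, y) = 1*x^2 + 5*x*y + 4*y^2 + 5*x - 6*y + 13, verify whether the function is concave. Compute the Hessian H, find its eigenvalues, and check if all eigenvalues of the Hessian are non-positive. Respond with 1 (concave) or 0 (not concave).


The Hessian of f(x,y) = 1*x^2 + 5*x*y + 4*y^2 + 5*x - 6*y + 13 is:
H = [[2, 5], [5, 8]]
Trace = 2 + 8 = 10
Determinant = 2*8 - (5)^2 = -9
Discriminant = (10)^2 - 4*-9 = 136.0
Eigenvalues: lambda_1 = -0.831, lambda_2 = 10.831
The function is not concave.

0


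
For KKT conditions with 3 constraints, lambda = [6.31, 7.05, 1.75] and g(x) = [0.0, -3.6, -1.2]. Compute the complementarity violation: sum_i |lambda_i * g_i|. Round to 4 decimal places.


KKT complementary slackness check:
lambda_1 * g_1 = 6.31 * 0.0 = 0.0
lambda_2 * g_2 = 7.05 * -3.6 = -25.38
lambda_3 * g_3 = 1.75 * -1.2 = -2.1
Total violation = 0.0 + 25.38 + 2.1 = 27.48


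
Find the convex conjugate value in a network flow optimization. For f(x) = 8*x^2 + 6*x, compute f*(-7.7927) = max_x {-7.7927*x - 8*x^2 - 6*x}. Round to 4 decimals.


f*(y) = sup_x {y*x - a*x^2 - b*x} = sup_x {(y-b)*x - a*x^2}
FOC: (y - b) - 2a*x = 0 => x* = (y - b)/(2a)
x* = (-7.7927 - 6)/(2*8) = -0.862
f*(-7.7927) = (y-b)^2/(4a) = (-7.7927 - 6)^2/(4*8)
= 190.2386/32 = 5.945


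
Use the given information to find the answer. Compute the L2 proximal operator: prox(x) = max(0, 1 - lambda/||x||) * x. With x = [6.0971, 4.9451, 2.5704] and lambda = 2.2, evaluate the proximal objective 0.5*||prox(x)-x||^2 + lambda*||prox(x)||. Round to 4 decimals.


Step 1: Compute ||x||.
||x|| = 8.2605
Step 2: Compute scaling factor.
scale = max(0, 1 - 2.2/8.2605) = 0.7337
Step 3: prox(x) = [4.4733, 3.6281, 1.8858]
||prox(x)|| = 6.0605
Step 4: Proximal objective.
0.5*||prox-x||^2 = 2.42
lambda*||prox|| = 13.3331
Total = 15.7531


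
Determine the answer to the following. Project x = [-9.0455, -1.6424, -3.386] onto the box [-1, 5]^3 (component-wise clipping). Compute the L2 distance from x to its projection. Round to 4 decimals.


Project each component onto [-1, 5].
clip(-9.0455) = -1.0, clip(-1.6424) = -1.0, clip(-3.386) = -1.0
Projection = [-1.0, -1.0, -1.0]
Squared diffs: [64.7301, 0.4127, 5.693]
Distance = sqrt(70.8358) = 8.4164


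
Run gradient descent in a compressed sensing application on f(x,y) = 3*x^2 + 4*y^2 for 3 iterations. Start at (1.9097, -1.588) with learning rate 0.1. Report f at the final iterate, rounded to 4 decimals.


Gradient descent on f(x,y) = 3*x^2 + 4*y^2.
Starting point: (1.9097, -1.588), alpha = 0.1
Step 1: grad_x = 2*3*1.9097 = 11.4582, grad_y = 2*4*-1.588 = -12.704
  x_1 = 1.9097 - 0.1*11.4582 = 0.7639
  y_1 = -1.588 - 0.1*-12.704 = -0.3176
Step 2: grad_x = 2*3*0.7639 = 4.5833, grad_y = 2*4*-0.3176 = -2.5408
  x_2 = 0.7639 - 0.1*4.5833 = 0.3056
  y_2 = -0.3176 - 0.1*-2.5408 = -0.0635
Step 3: grad_x = 2*3*0.3056 = 1.8333, grad_y = 2*4*-0.0635 = -0.5082
  x_3 = 0.3056 - 0.1*1.8333 = 0.1222
  y_3 = -0.0635 - 0.1*-0.5082 = -0.0127
f(0.1222, -0.0127) = 3*0.1222^2 + 4*(-0.0127)^2 = 0.0455


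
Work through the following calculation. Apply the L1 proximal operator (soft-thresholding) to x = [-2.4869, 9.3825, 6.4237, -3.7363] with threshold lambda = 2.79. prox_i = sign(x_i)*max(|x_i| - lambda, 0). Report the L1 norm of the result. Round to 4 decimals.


Soft-thresholding with lambda = 2.79:
prox(-2.4869) = sign(-2.4869)*max(|-2.4869| - 2.79, 0) = 0.0
prox(9.3825) = sign(9.3825)*max(|9.3825| - 2.79, 0) = 6.5925
prox(6.4237) = sign(6.4237)*max(|6.4237| - 2.79, 0) = 3.6337
prox(-3.7363) = sign(-3.7363)*max(|-3.7363| - 2.79, 0) = -0.9463
prox(x) = [0.0, 6.5925, 3.6337, -0.9463]
||prox(x)||_1 = 0.0 + 6.5925 + 3.6337 + 0.9463 = 11.1725


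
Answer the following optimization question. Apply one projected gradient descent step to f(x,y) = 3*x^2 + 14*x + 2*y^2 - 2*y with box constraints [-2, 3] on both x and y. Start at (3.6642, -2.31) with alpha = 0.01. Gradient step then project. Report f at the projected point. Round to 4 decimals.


Step 1: Compute gradient at (3.6642, -2.31).
grad_x = 2*3*3.6642 + 14 = 35.9852
grad_y = 2*2*-2.31 - 2 = -11.24
Step 2: Gradient step.
x_raw = 3.6642 - 0.01*35.9852 = 3.3043
y_raw = -2.31 - 0.01*-11.24 = -2.1976
Step 3: Project onto [-2, 3].
x_proj = clip(3.3043) = 3.0
y_proj = clip(-2.1976) = -2.0
Step 4: Evaluate f.
f(3.0, -2.0) = 81.0


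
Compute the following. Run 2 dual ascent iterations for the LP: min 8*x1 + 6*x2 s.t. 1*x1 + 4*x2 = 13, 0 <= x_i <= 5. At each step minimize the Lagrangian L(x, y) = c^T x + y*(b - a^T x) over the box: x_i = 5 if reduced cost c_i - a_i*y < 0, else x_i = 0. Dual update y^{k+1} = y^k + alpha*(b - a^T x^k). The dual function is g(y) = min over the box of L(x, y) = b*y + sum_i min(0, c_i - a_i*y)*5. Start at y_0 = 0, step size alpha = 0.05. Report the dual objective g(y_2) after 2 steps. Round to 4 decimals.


Dual ascent for LP: min 8*x1 + 6*x2, 1*x1 + 4*x2 = 13, 0 <= x_i <= 5
Step 1: y^k = 0.0, reduced costs: (8.0, 6.0)
  x^k = (0.0, 0.0), subgradient = b - a^T x = 13.0
  y^{k+1} = 0.0 + 0.05*13.0 = 0.65
Step 2: y^k = 0.65, reduced costs: (7.35, 3.4)
  x^k = (0.0, 0.0), subgradient = b - a^T x = 13.0
  y^{k+1} = 0.65 + 0.05*13.0 = 1.3
Dual objective at y_2 = 1.3: reduced costs (6.7, 0.8), box minimizer x = (0.0, 0.0)
g(y_2) = b*y + (c1 - a1*y)*x1 + (c2 - a2*y)*x2 = 13*1.3 + 6.7*0.0 + 0.8*0.0 = 16.9 + 0.0 + 0.0 = 16.9


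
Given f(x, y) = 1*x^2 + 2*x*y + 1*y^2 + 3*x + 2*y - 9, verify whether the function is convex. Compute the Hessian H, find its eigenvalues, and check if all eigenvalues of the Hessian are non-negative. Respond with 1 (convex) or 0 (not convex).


The Hessian of f(x,y) = 1*x^2 + 2*x*y + 1*y^2 + 3*x + 2*y - 9 is:
H = [[2, 2], [2, 2]]
Trace = 2 + 2 = 4
Determinant = 2*2 - (2)^2 = 0
Discriminant = (4)^2 - 4*0 = 16.0
Eigenvalues: lambda_1 = 0.0, lambda_2 = 4.0
The function is convex.

1


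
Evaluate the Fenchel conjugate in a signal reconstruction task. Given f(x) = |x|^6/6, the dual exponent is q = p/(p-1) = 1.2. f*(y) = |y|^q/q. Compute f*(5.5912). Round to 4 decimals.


The conjugate exponent q satisfies 1/p + 1/q = 1.
p = 6, so q = 6/(6 - 1) = 1.2
|y|^q = 5.5912^1.2 = 7.8887
f*(5.5912) = 7.8887 / 1.2 = 6.5739


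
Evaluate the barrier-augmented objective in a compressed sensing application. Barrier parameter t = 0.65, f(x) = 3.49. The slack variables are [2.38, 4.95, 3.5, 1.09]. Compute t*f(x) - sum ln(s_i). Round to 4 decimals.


Step 1: Compute log-barrier.
ln values: [0.8671, 1.5994, 1.2528, 0.0862]
phi = -(0.8671 + 1.5994 + 1.2528 + 0.0862) = -3.8054
Step 2: Compute augmented objective.
t*f(x) = 0.65*3.49 = 2.2685
Total = 2.2685 - 3.8054 = -1.5369


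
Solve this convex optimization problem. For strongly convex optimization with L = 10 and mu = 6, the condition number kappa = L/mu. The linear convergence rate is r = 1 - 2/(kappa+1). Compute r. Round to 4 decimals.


Step 1: Compute the condition number.
kappa = L/mu = 10/6 = 1.6667
Step 2: Compute the convergence rate.
r = 1 - 2/(kappa + 1) = 1 - 2*mu/(L + mu) = (L - mu)/(L + mu) = 4/16 = 0.25


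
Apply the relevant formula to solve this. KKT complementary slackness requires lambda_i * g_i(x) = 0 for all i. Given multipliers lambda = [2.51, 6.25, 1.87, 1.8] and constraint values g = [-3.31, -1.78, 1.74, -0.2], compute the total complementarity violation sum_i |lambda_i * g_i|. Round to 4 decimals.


KKT complementary slackness check:
lambda_1 * g_1 = 2.51 * -3.31 = -8.3081
lambda_2 * g_2 = 6.25 * -1.78 = -11.125
lambda_3 * g_3 = 1.87 * 1.74 = 3.2538
lambda_4 * g_4 = 1.8 * -0.2 = -0.36
Total violation = 8.3081 + 11.125 + 3.2538 + 0.36 = 23.0469


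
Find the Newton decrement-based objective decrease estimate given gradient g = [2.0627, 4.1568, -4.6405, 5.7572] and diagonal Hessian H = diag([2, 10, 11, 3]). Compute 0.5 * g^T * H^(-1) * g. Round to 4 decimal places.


Step 1: H is diagonal, so H^(-1) * g = [1.0314, 0.4157, -0.4219, 1.9191].
Step 2: g^T H^(-1) g = sum_i g_i^2 / H_ii
  = (2.0627)^2/2 + (4.1568)^2/10 + (-4.6405)^2/11 + (5.7572)^2/3
  = 2.1274 + 1.7279 + 1.9577 + 11.0485 = 16.8614
Step 3: Objective decrease = 0.5 * g^T H^(-1) g = 8.4307


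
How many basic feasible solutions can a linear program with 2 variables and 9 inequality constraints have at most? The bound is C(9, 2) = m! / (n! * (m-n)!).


Each vertex corresponds to some choice of n active constraints out of m, so the number of vertices is at most C(m, n) = m! / (n!(m-n)!).
m = 9, n = 2
Numerator: 9 * 8
Denominator: 2! = 2
C(9, 2) = 36
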